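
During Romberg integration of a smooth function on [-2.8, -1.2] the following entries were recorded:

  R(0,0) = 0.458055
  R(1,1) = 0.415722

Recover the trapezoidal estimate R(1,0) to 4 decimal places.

0.4263

From R(1,1) = (4·R(1,0) − R(0,0))/3, solve for R(1,0):
4·R(1,0) = 3·0.415722 + 0.458055 = 1.705221
R(1,0) = 0.426305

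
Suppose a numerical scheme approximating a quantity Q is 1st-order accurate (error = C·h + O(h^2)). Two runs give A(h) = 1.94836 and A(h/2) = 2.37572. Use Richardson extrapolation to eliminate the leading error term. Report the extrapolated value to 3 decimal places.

Extrapolated value = (2·A(h/2) − A(h)) / (2 − 1)
= (2·2.37572 − 1.94836) / 1
= 2.80308 / 1 = 2.80308

2.803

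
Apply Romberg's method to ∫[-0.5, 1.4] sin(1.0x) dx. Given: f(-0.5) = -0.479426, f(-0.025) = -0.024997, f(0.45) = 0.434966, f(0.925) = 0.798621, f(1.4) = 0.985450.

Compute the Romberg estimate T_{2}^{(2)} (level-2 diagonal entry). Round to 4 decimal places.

T_{0}^{(0)} (trapezoid, 1 panel, h=1.9000): 0.480723
T_{1}^{(0)} (trapezoid, 2 panels, h=0.9500): 0.653579
T_{2}^{(0)} (trapezoid, 4 panels, h=0.4750): 0.694261
T_{1}^{(1)} = 0.653579 + (0.653579 − 0.480723)/3 = 0.711198
T_{2}^{(1)} = 0.694261 + (0.694261 − 0.653579)/3 = 0.707822
T_{2}^{(2)} = 0.707822 + (0.707822 − 0.711198)/15 = 0.707597

0.7076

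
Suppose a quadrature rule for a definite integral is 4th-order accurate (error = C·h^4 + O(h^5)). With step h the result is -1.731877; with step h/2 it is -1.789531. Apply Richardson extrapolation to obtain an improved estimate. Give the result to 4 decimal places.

The leading error scales as h^4; refining by a factor of 2 reduces it by 2^4 = 16.
Extrapolated value = (16·A(h/2) − A(h)) / (16 − 1)
= (16·(-1.789531) − (-1.731877)) / 15
= -26.900619 / 15 = -1.793375

-1.7934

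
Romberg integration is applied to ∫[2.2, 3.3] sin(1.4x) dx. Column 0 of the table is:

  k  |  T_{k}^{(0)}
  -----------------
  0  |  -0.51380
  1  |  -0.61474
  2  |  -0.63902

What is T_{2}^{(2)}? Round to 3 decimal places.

T_{1}^{(1)} = (4·(-0.61474) − (-0.51380)) / 3 = -0.64839
T_{2}^{(1)} = (4·(-0.63902) − (-0.61474)) / 3 = -0.64711
T_{2}^{(2)} = (16·(-0.64711) − (-0.64839)) / 15 = -0.64702

-0.647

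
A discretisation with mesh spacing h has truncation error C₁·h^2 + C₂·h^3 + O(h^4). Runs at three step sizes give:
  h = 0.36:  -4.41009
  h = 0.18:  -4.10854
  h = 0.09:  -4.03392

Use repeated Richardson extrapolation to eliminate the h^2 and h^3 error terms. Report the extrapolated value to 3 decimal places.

-4.009

First eliminate the h^2 term (factor 2^2 = 4):
  B₁ = (4·(-4.10854) − (-4.41009))/3 = -4.00802
  B₂ = (4·(-4.03392) − (-4.10854))/3 = -4.00905
Then eliminate the h^3 term (factor 2^3 = 8):
  (8·(-4.00905) − (-4.00802))/7 = -4.00920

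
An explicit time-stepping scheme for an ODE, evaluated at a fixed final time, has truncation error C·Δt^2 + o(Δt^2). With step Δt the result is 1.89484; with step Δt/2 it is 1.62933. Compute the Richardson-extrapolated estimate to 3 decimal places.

1.541

The leading error scales as Δt^2; refining by a factor of 2 reduces it by 2^2 = 4.
Extrapolated value = (4·A(Δt/2) − A(Δt)) / (4 − 1)
= (4·1.62933 − 1.89484) / 3
= 4.62248 / 3 = 1.54083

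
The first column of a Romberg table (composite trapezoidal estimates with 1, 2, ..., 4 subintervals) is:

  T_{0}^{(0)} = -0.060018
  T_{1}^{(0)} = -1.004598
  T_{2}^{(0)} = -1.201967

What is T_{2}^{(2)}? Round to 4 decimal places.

Richardson extrapolation on the trapezoidal column (denominator 4−1=3):
T_{1}^{(1)} = (4·(-1.004598) − (-0.060018)) / 3 = -1.319458
T_{2}^{(1)} = -1.201967 + (-1.201967 − (-1.004598))/3 = -1.267757
T_{2}^{(2)} = -1.267757 + (-1.267757 − (-1.319458))/15 = -1.264310

-1.2643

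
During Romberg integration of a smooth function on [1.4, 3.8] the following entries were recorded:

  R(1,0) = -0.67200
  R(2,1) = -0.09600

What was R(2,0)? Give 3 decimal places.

-0.240

From R(2,1) = (4·R(2,0) − R(1,0))/3, solve for R(2,0):
4·R(2,0) = 3·(-0.09600) + (-0.67200) = -0.96000
R(2,0) = -0.24000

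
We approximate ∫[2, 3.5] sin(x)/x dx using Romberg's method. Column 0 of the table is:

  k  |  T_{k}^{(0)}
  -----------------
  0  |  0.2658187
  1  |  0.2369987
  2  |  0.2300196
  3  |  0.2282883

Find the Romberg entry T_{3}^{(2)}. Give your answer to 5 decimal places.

0.22771

Richardson extrapolation on the trapezoidal column (denominator 4−1=3):
T_{2}^{(1)} = (4·0.2300196 − 0.2369987) / 3 = 0.2276932
T_{3}^{(1)} = 0.2282883 + (0.2282883 − 0.2300196)/3 = 0.2277112
T_{3}^{(2)} = (16·0.2277112 − 0.2276932) / 15 = 0.2277124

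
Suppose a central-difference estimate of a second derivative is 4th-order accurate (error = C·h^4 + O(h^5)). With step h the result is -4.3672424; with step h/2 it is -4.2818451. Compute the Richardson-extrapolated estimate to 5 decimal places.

Extrapolated value = (16·A(h/2) − A(h)) / (16 − 1)
= (16·(-4.2818451) − (-4.3672424)) / 15
= -64.1422792 / 15 = -4.2761519

-4.27615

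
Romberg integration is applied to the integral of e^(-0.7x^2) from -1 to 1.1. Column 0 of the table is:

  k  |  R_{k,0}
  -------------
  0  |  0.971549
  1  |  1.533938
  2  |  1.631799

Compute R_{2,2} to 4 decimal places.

1.6606

Richardson extrapolation on the trapezoidal column (denominator 4−1=3):
R_{1,1} = 1.533938 + (1.533938 − 0.971549)/3 = 1.721401
R_{2,1} = (4·1.631799 − 1.533938) / 3 = 1.664419
R_{2,2} = 1.664419 + (1.664419 − 1.721401)/15 = 1.660620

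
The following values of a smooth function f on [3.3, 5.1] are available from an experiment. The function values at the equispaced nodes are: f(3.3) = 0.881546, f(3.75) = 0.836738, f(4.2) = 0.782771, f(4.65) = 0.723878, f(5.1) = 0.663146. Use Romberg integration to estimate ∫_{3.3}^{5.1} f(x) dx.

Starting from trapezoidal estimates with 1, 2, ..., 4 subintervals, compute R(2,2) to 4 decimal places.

1.4029

R(0,0) (trapezoid, 1 panel, h=1.8000): 1.390223
R(1,0) (trapezoid, 2 panels, h=0.9000): 1.399605
R(2,0) (trapezoid, 4 panels, h=0.4500): 1.402080
R(1,1) = 1.399605 + (1.399605 − 1.390223)/3 = 1.402732
R(2,1) = 1.402080 + (1.402080 − 1.399605)/3 = 1.402905
R(2,2) = 1.402905 + (1.402905 − 1.402732)/15 = 1.402917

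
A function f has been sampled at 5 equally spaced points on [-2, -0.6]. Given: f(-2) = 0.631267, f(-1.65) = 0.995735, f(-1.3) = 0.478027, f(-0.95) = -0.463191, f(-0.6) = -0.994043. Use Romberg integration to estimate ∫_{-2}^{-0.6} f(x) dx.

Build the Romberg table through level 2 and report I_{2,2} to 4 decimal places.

0.3148

I_{0,0} (trapezoid, 1 panel, h=1.4000): -0.253943
I_{1,0} (trapezoid, 2 panels, h=0.7000): 0.207647
I_{2,0} (trapezoid, 4 panels, h=0.3500): 0.290214
I_{1,1} = 0.207647 + (0.207647 − (-0.253943))/3 = 0.361510
I_{2,1} = 0.290214 + (0.290214 − 0.207647)/3 = 0.317736
I_{2,2} = 0.317736 + (0.317736 − 0.361510)/15 = 0.314818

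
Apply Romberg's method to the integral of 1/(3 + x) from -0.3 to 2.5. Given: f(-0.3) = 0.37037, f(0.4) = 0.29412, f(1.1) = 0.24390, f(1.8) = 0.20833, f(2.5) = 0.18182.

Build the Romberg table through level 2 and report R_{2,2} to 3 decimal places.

R_{0,0} (trapezoid, 1 panel, h=2.8000): 0.77307
R_{1,0} (trapezoid, 2 panels, h=1.4000): 0.72799
R_{2,0} (trapezoid, 4 panels, h=0.7000): 0.71571
R_{1,1} = 0.72799 + (0.72799 − 0.77307)/3 = 0.71296
R_{2,1} = 0.71571 + (0.71571 − 0.72799)/3 = 0.71162
R_{2,2} = 0.71162 + (0.71162 − 0.71296)/15 = 0.71153

0.712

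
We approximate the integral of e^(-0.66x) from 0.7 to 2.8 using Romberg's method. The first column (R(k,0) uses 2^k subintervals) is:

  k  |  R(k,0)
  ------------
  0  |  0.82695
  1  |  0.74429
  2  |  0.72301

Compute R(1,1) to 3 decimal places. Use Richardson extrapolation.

0.717

R(1,1) = 0.74429 + (0.74429 − 0.82695)/3 = 0.71674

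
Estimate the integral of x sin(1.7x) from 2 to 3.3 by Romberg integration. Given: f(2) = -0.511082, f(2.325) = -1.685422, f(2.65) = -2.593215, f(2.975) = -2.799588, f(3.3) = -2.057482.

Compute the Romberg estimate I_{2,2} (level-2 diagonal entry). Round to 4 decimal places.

I_{0,0} (trapezoid, 1 panel, h=1.3000): -1.669567
I_{1,0} (trapezoid, 2 panels, h=0.6500): -2.520373
I_{2,0} (trapezoid, 4 panels, h=0.3250): -2.717815
I_{1,1} = -2.520373 + (-2.520373 − (-1.669567))/3 = -2.803975
I_{2,1} = -2.717815 + (-2.717815 − (-2.520373))/3 = -2.783629
I_{2,2} = -2.783629 + (-2.783629 − (-2.803975))/15 = -2.782273

-2.7823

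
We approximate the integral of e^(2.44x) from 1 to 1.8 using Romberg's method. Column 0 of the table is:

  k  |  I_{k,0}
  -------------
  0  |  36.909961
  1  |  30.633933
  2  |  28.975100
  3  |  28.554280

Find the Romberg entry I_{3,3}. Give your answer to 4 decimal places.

28.4135

I_{1,1} = 30.633933 + (30.633933 − 36.909961)/3 = 28.541924
I_{2,1} = 28.975100 + (28.975100 − 30.633933)/3 = 28.422156
I_{3,1} = (4·28.554280 − 28.975100) / 3 = 28.414007
I_{2,2} = (16·28.422156 − 28.541924) / 15 = 28.414171
I_{3,2} = 28.414007 + (28.414007 − 28.422156)/15 = 28.413464
I_{3,3} = (64·28.413464 − 28.414171) / 63 = 28.413453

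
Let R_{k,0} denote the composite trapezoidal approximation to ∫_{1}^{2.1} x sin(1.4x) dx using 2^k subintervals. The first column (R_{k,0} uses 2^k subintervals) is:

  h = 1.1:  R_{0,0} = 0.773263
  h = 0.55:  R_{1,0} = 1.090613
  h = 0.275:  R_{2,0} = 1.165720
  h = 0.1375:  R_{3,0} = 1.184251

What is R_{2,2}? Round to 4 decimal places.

Richardson extrapolation on the trapezoidal column (denominator 4−1=3):
R_{1,1} = (4·1.090613 − 0.773263) / 3 = 1.196396
R_{2,1} = (4·1.165720 − 1.090613) / 3 = 1.190756
R_{2,2} = 1.190756 + (1.190756 − 1.196396)/15 = 1.190380

1.1904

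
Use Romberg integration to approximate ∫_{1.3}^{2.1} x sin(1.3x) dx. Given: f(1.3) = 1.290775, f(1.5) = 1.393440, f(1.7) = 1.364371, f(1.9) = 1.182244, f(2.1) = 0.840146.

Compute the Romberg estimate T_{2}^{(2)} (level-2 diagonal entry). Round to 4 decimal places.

T_{0}^{(0)} (trapezoid, 1 panel, h=0.8000): 0.852368
T_{1}^{(0)} (trapezoid, 2 panels, h=0.4000): 0.971933
T_{2}^{(0)} (trapezoid, 4 panels, h=0.2000): 1.001103
T_{1}^{(1)} = 0.971933 + (0.971933 − 0.852368)/3 = 1.011788
T_{2}^{(1)} = 1.001103 + (1.001103 − 0.971933)/3 = 1.010826
T_{2}^{(2)} = 1.010826 + (1.010826 − 1.011788)/15 = 1.010762

1.0108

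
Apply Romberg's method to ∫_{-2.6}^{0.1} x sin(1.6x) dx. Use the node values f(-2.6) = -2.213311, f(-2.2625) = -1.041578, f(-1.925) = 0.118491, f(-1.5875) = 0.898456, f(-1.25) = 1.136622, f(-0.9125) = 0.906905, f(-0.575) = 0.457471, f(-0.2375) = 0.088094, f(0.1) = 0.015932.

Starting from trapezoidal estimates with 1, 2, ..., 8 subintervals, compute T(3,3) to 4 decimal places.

T(0,0) (trapezoid, 1 panel, h=2.7000): -2.966462
T(1,0) (trapezoid, 2 panels, h=1.3500): 0.051209
T(2,0) (trapezoid, 4 panels, h=0.6750): 0.414379
T(3,0) (trapezoid, 8 panels, h=0.3375): 0.494698
T(1,1) = 0.051209 + (0.051209 − (-2.966462))/3 = 1.057099
T(2,1) = 0.414379 + (0.414379 − 0.051209)/3 = 0.535436
T(3,1) = 0.494698 + (0.494698 − 0.414379)/3 = 0.521471
T(2,2) = 0.535436 + (0.535436 − 1.057099)/15 = 0.500658
T(3,2) = 0.521471 + (0.521471 − 0.535436)/15 = 0.520540
T(3,3) = 0.520540 + (0.520540 − 0.500658)/63 = 0.520856

0.5209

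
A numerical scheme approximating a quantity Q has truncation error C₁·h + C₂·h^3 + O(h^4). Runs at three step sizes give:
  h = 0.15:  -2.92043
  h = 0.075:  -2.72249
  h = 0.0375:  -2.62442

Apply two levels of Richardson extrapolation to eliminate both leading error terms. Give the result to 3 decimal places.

First eliminate the h term (factor 2^1 = 2):
  B₁ = (2·(-2.72249) − (-2.92043))/1 = -2.52455
  B₂ = (2·(-2.62442) − (-2.72249))/1 = -2.52635
Then eliminate the h^3 term (factor 2^3 = 8):
  (8·(-2.52635) − (-2.52455))/7 = -2.52661

-2.527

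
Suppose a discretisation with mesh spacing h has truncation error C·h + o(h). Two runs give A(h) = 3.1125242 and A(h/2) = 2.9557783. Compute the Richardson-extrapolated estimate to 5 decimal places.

2.79903

Extrapolated value = (2·A(h/2) − A(h)) / (2 − 1)
= (2·2.9557783 − 3.1125242) / 1
= 2.7990324 / 1 = 2.7990324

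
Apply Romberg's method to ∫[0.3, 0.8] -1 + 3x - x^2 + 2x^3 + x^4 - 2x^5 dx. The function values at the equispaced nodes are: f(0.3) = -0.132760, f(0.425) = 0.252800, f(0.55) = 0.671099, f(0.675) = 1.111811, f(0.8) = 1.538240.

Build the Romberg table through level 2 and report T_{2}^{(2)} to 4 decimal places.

0.3420

T_{0}^{(0)} (trapezoid, 1 panel, h=0.5000): 0.351370
T_{1}^{(0)} (trapezoid, 2 panels, h=0.2500): 0.343460
T_{2}^{(0)} (trapezoid, 4 panels, h=0.1250): 0.342306
T_{1}^{(1)} = 0.343460 + (0.343460 − 0.351370)/3 = 0.340823
T_{2}^{(1)} = 0.342306 + (0.342306 − 0.343460)/3 = 0.341921
T_{2}^{(2)} = 0.341921 + (0.341921 − 0.340823)/15 = 0.341994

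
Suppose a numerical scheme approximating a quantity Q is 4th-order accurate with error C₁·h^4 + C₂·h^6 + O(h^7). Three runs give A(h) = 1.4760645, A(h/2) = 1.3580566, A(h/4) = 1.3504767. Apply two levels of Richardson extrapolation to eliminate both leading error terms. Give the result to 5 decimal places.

First eliminate the h^4 term (factor 2^4 = 16):
  B₁ = (16·1.3580566 − 1.4760645)/15 = 1.3501894
  B₂ = (16·1.3504767 − 1.3580566)/15 = 1.3499714
Then eliminate the h^6 term (factor 2^6 = 64):
  (64·1.3499714 − 1.3501894)/63 = 1.3499679

1.34997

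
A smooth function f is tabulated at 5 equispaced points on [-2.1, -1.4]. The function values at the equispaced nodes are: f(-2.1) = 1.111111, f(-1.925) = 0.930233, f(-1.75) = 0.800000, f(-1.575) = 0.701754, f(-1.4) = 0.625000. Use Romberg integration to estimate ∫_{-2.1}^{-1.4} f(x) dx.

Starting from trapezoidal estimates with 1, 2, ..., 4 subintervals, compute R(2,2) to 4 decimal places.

R(0,0) (trapezoid, 1 panel, h=0.7000): 0.607639
R(1,0) (trapezoid, 2 panels, h=0.3500): 0.583819
R(2,0) (trapezoid, 4 panels, h=0.1750): 0.577507
R(1,1) = 0.583819 + (0.583819 − 0.607639)/3 = 0.575879
R(2,1) = 0.577507 + (0.577507 − 0.583819)/3 = 0.575403
R(2,2) = 0.575403 + (0.575403 − 0.575879)/15 = 0.575371

0.5754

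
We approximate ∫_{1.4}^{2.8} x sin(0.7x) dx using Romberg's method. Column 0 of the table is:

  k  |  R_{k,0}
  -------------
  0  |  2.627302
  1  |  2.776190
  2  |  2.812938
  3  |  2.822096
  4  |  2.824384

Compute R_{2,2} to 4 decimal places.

Richardson extrapolation on the trapezoidal column (denominator 4−1=3):
R_{1,1} = (4·2.776190 − 2.627302) / 3 = 2.825819
R_{2,1} = (4·2.812938 − 2.776190) / 3 = 2.825187
R_{2,2} = (16·2.825187 − 2.825819) / 15 = 2.825145

2.8251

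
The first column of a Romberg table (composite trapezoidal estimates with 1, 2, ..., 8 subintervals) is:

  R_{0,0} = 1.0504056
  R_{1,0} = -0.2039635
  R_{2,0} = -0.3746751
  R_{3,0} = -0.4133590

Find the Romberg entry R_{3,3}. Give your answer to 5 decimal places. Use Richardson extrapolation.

Richardson extrapolation on the trapezoidal column (denominator 4−1=3):
R_{1,1} = (4·(-0.2039635) − 1.0504056) / 3 = -0.6220865
R_{2,1} = (4·(-0.3746751) − (-0.2039635)) / 3 = -0.4315790
R_{3,1} = (4·(-0.4133590) − (-0.3746751)) / 3 = -0.4262536
R_{2,2} = (16·(-0.4315790) − (-0.6220865)) / 15 = -0.4188785
R_{3,2} = -0.4262536 + (-0.4262536 − (-0.4315790))/15 = -0.4258986
R_{3,3} = -0.4258986 + (-0.4258986 − (-0.4188785))/63 = -0.4260100

-0.42601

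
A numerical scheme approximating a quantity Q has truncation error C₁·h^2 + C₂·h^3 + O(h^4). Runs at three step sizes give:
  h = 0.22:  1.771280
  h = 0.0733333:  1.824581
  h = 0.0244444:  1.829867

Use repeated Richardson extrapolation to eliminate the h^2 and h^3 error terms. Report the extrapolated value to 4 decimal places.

First eliminate the h^2 term (factor 3^2 = 9):
  B₁ = (9·1.824581 − 1.771280)/8 = 1.831244
  B₂ = (9·1.829867 − 1.824581)/8 = 1.830528
Then eliminate the h^3 term (factor 3^3 = 27):
  (27·1.830528 − 1.831244)/26 = 1.830500

1.8305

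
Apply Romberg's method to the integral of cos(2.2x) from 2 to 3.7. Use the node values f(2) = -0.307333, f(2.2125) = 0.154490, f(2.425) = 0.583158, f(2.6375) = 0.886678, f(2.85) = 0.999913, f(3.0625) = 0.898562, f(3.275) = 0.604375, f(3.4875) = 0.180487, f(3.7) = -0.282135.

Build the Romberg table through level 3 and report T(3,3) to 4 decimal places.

T(0,0) (trapezoid, 1 panel, h=1.7000): -0.501048
T(1,0) (trapezoid, 2 panels, h=0.8500): 0.599402
T(2,0) (trapezoid, 4 panels, h=0.4250): 0.804403
T(3,0) (trapezoid, 8 panels, h=0.2125): 0.852747
T(1,1) = 0.599402 + (0.599402 − (-0.501048))/3 = 0.966219
T(2,1) = 0.804403 + (0.804403 − 0.599402)/3 = 0.872737
T(3,1) = 0.852747 + (0.852747 − 0.804403)/3 = 0.868862
T(2,2) = 0.872737 + (0.872737 − 0.966219)/15 = 0.866505
T(3,2) = 0.868862 + (0.868862 − 0.872737)/15 = 0.868604
T(3,3) = 0.868604 + (0.868604 − 0.866505)/63 = 0.868637

0.8686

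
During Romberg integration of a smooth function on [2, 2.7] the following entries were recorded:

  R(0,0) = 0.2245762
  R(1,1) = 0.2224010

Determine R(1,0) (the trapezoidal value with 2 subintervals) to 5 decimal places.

0.22294

From R(1,1) = (4·R(1,0) − R(0,0))/3, solve for R(1,0):
4·R(1,0) = 3·0.2224010 + 0.2245762 = 0.8917792
R(1,0) = 0.2229448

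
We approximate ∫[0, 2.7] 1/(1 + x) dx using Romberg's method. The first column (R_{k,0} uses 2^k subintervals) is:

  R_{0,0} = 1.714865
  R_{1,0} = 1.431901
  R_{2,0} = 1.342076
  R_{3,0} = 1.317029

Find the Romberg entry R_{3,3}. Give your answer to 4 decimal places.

1.3084

R_{1,1} = (4·1.431901 − 1.714865) / 3 = 1.337580
R_{2,1} = 1.342076 + (1.342076 − 1.431901)/3 = 1.312134
R_{3,1} = (4·1.317029 − 1.342076) / 3 = 1.308680
R_{2,2} = (16·1.312134 − 1.337580) / 15 = 1.310438
R_{3,2} = 1.308680 + (1.308680 − 1.312134)/15 = 1.308450
R_{3,3} = 1.308450 + (1.308450 − 1.310438)/63 = 1.308418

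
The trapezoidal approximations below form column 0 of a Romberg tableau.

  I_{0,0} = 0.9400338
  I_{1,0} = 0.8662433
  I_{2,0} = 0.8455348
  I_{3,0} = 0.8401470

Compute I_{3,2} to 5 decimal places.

0.83833

Richardson extrapolation on the trapezoidal column (denominator 4−1=3):
I_{2,1} = 0.8455348 + (0.8455348 − 0.8662433)/3 = 0.8386320
I_{3,1} = (4·0.8401470 − 0.8455348) / 3 = 0.8383511
I_{3,2} = 0.8383511 + (0.8383511 − 0.8386320)/15 = 0.8383324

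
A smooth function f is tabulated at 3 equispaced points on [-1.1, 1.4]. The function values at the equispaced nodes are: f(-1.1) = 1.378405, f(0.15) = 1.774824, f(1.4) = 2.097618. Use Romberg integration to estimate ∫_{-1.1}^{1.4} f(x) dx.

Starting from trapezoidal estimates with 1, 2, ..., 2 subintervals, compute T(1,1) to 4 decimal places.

4.4064

T(0,0) (trapezoid, 1 panel, h=2.5000): 4.345029
T(1,0) (trapezoid, 2 panels, h=1.2500): 4.391044
T(1,1) = 4.391044 + (4.391044 − 4.345029)/3 = 4.406382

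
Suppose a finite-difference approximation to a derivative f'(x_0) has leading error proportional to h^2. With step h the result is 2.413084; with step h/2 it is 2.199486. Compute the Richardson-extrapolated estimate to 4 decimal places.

2.1283

Extrapolated value = (4·A(h/2) − A(h)) / (4 − 1)
= (4·2.199486 − 2.413084) / 3
= 6.384860 / 3 = 2.128287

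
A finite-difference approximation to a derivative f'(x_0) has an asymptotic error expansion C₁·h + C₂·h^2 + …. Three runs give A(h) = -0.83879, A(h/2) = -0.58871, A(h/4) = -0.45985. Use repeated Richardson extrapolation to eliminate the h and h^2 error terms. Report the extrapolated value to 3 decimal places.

-0.328

First eliminate the h term (factor 2^1 = 2):
  B₁ = (2·(-0.58871) − (-0.83879))/1 = -0.33863
  B₂ = (2·(-0.45985) − (-0.58871))/1 = -0.33099
Then eliminate the h^2 term (factor 2^2 = 4):
  (4·(-0.33099) − (-0.33863))/3 = -0.32844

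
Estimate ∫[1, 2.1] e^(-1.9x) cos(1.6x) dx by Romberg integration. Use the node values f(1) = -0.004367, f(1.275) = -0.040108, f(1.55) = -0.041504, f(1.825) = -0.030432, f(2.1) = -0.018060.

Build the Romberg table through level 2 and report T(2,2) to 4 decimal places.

T(0,0) (trapezoid, 1 panel, h=1.1000): -0.012335
T(1,0) (trapezoid, 2 panels, h=0.5500): -0.028995
T(2,0) (trapezoid, 4 panels, h=0.2750): -0.033896
T(1,1) = -0.028995 + (-0.028995 − (-0.012335))/3 = -0.034548
T(2,1) = -0.033896 + (-0.033896 − (-0.028995))/3 = -0.035530
T(2,2) = -0.035530 + (-0.035530 − (-0.034548))/15 = -0.035595

-0.0356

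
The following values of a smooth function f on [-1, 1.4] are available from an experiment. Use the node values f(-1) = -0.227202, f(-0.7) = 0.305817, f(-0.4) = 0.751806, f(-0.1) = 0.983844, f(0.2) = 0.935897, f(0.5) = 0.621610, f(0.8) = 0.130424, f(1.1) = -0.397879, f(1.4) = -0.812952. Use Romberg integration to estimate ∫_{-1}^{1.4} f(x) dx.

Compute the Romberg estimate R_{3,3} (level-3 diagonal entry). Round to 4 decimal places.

0.8646

R_{0,0} (trapezoid, 1 panel, h=2.4000): -1.248185
R_{1,0} (trapezoid, 2 panels, h=1.2000): 0.498984
R_{2,0} (trapezoid, 4 panels, h=0.6000): 0.778830
R_{3,0} (trapezoid, 8 panels, h=0.3000): 0.843433
R_{1,1} = 0.498984 + (0.498984 − (-1.248185))/3 = 1.081374
R_{2,1} = 0.778830 + (0.778830 − 0.498984)/3 = 0.872112
R_{3,1} = 0.843433 + (0.843433 − 0.778830)/3 = 0.864967
R_{2,2} = 0.872112 + (0.872112 − 1.081374)/15 = 0.858161
R_{3,2} = 0.864967 + (0.864967 − 0.872112)/15 = 0.864491
R_{3,3} = 0.864491 + (0.864491 − 0.858161)/63 = 0.864591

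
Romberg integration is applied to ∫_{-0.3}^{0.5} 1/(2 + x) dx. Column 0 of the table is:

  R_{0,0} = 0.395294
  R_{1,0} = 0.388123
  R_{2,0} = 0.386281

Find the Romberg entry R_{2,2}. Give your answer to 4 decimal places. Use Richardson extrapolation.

Richardson extrapolation on the trapezoidal column (denominator 4−1=3):
R_{1,1} = (4·0.388123 − 0.395294) / 3 = 0.385733
R_{2,1} = 0.386281 + (0.386281 − 0.388123)/3 = 0.385667
R_{2,2} = (16·0.385667 − 0.385733) / 15 = 0.385663

0.3857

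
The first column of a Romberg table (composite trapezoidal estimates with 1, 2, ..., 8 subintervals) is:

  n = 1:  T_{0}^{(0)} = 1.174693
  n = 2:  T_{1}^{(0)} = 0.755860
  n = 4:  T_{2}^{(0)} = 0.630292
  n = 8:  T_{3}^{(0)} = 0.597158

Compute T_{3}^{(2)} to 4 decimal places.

Richardson extrapolation on the trapezoidal column (denominator 4−1=3):
T_{2}^{(1)} = (4·0.630292 − 0.755860) / 3 = 0.588436
T_{3}^{(1)} = 0.597158 + (0.597158 − 0.630292)/3 = 0.586113
T_{3}^{(2)} = 0.586113 + (0.586113 − 0.588436)/15 = 0.585958

0.5860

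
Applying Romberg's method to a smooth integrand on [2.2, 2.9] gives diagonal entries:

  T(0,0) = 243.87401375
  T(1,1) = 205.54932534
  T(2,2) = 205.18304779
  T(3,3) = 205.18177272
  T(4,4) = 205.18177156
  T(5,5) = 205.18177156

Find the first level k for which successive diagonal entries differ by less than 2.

k = 2

|T(1,1) − T(0,0)| = 38.32468841 ≥ 2
|T(2,2) − T(1,1)| = 0.36627755 < 2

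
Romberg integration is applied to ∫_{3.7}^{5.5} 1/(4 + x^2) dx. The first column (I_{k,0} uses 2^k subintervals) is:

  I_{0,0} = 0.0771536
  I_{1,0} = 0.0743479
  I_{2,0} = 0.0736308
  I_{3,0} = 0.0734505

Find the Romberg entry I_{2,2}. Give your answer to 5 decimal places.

Richardson extrapolation on the trapezoidal column (denominator 4−1=3):
I_{1,1} = 0.0743479 + (0.0743479 − 0.0771536)/3 = 0.0734127
I_{2,1} = 0.0736308 + (0.0736308 − 0.0743479)/3 = 0.0733918
I_{2,2} = (16·0.0733918 − 0.0734127) / 15 = 0.0733904
(Column j=1 coincides with Simpson's rule on the same nodes.)

0.07339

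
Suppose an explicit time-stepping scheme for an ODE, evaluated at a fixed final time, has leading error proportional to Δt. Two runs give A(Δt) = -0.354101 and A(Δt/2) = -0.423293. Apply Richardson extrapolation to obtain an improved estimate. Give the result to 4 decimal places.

The leading error scales as Δt; refining by a factor of 2 reduces it by 2^1 = 2.
Extrapolated value = (2·A(Δt/2) − A(Δt)) / (2 − 1)
= (2·(-0.423293) − (-0.354101)) / 1
= -0.492485 / 1 = -0.492485

-0.4925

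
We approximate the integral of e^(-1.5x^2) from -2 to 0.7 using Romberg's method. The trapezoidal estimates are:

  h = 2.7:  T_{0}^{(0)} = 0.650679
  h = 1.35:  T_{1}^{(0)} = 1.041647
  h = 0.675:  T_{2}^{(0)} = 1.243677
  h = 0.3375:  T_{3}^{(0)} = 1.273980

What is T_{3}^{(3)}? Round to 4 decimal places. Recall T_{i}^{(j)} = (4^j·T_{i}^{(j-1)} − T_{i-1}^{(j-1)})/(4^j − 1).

T_{1}^{(1)} = (4·1.041647 − 0.650679) / 3 = 1.171970
T_{2}^{(1)} = 1.243677 + (1.243677 − 1.041647)/3 = 1.311020
T_{3}^{(1)} = (4·1.273980 − 1.243677) / 3 = 1.284081
T_{2}^{(2)} = (16·1.311020 − 1.171970) / 15 = 1.320290
T_{3}^{(2)} = (16·1.284081 − 1.311020) / 15 = 1.282285
T_{3}^{(3)} = (64·1.282285 − 1.320290) / 63 = 1.281682

1.2817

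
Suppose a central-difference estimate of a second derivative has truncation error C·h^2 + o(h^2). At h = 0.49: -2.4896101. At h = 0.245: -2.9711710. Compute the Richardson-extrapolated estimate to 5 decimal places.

Extrapolated value = (4·A(h/2) − A(h)) / (4 − 1)
= (4·(-2.9711710) − (-2.4896101)) / 3
= -9.3950739 / 3 = -3.1316913

-3.13169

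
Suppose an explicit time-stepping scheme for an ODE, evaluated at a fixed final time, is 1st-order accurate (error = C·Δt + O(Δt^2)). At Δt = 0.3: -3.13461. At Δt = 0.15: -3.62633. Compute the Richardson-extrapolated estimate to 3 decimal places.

Extrapolated value = (2·A(Δt/2) − A(Δt)) / (2 − 1)
= (2·(-3.62633) − (-3.13461)) / 1
= -4.11805 / 1 = -4.11805

-4.118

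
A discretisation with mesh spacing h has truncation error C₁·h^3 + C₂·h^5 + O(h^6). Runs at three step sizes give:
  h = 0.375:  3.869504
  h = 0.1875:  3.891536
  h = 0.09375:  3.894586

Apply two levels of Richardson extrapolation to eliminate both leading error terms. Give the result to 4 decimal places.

3.8950

First eliminate the h^3 term (factor 2^3 = 8):
  B₁ = (8·3.891536 − 3.869504)/7 = 3.894683
  B₂ = (8·3.894586 − 3.891536)/7 = 3.895022
Then eliminate the h^5 term (factor 2^5 = 32):
  (32·3.895022 − 3.894683)/31 = 3.895033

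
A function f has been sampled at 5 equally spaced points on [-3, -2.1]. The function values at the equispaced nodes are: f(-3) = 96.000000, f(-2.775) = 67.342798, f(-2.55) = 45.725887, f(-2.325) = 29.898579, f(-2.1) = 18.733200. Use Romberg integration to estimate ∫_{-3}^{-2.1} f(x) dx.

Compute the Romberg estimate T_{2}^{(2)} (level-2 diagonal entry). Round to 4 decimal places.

T_{0}^{(0)} (trapezoid, 1 panel, h=0.9000): 51.629940
T_{1}^{(0)} (trapezoid, 2 panels, h=0.4500): 46.391619
T_{2}^{(0)} (trapezoid, 4 panels, h=0.2250): 45.075119
T_{1}^{(1)} = 46.391619 + (46.391619 − 51.629940)/3 = 44.645512
T_{2}^{(1)} = 45.075119 + (45.075119 − 46.391619)/3 = 44.636286
T_{2}^{(2)} = 44.636286 + (44.636286 − 44.645512)/15 = 44.635671

44.6357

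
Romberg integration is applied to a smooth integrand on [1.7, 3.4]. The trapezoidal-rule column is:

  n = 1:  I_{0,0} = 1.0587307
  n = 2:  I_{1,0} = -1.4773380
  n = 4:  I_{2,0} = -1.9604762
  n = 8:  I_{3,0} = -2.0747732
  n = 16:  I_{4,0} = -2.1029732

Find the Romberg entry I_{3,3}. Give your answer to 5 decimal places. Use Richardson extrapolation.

-2.11236

Richardson extrapolation on the trapezoidal column (denominator 4−1=3):
I_{1,1} = (4·(-1.4773380) − 1.0587307) / 3 = -2.3226942
I_{2,1} = -1.9604762 + (-1.9604762 − (-1.4773380))/3 = -2.1215223
I_{3,1} = -2.0747732 + (-2.0747732 − (-1.9604762))/3 = -2.1128722
I_{2,2} = -2.1215223 + (-2.1215223 − (-2.3226942))/15 = -2.1081108
I_{3,2} = -2.1128722 + (-2.1128722 − (-2.1215223))/15 = -2.1122955
I_{3,3} = -2.1122955 + (-2.1122955 − (-2.1081108))/63 = -2.1123619
(Column j=1 coincides with Simpson's rule on the same nodes.)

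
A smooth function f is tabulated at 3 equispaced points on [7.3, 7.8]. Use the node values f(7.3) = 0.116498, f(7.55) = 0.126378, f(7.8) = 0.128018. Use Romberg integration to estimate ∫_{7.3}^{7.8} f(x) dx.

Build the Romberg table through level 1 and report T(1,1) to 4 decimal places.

T(0,0) (trapezoid, 1 panel, h=0.5000): 0.061129
T(1,0) (trapezoid, 2 panels, h=0.2500): 0.062159
T(1,1) = 0.062159 + (0.062159 − 0.061129)/3 = 0.062502

0.0625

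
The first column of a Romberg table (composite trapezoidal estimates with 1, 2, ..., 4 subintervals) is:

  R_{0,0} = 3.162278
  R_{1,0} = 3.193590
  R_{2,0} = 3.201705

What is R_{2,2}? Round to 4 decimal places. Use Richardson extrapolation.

R_{1,1} = 3.193590 + (3.193590 − 3.162278)/3 = 3.204027
R_{2,1} = (4·3.201705 − 3.193590) / 3 = 3.204410
R_{2,2} = 3.204410 + (3.204410 − 3.204027)/15 = 3.204436

3.2044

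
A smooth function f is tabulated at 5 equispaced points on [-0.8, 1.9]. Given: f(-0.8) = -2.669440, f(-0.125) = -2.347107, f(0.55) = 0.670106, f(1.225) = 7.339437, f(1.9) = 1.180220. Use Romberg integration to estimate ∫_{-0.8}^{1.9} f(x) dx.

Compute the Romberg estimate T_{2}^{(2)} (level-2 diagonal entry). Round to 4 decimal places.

T_{0}^{(0)} (trapezoid, 1 panel, h=2.7000): -2.010447
T_{1}^{(0)} (trapezoid, 2 panels, h=1.3500): -0.100580
T_{2}^{(0)} (trapezoid, 4 panels, h=0.6750): 3.319533
T_{1}^{(1)} = -0.100580 + (-0.100580 − (-2.010447))/3 = 0.536042
T_{2}^{(1)} = 3.319533 + (3.319533 − (-0.100580))/3 = 4.459571
T_{2}^{(2)} = 4.459571 + (4.459571 − 0.536042)/15 = 4.721140

4.7211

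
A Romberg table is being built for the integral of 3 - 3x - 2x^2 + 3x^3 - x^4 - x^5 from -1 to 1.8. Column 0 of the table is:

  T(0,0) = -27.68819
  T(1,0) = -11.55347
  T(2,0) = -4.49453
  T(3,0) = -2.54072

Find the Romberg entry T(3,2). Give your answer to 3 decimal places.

Richardson extrapolation on the trapezoidal column (denominator 4−1=3):
T(2,1) = -4.49453 + (-4.49453 − (-11.55347))/3 = -2.14155
T(3,1) = -2.54072 + (-2.54072 − (-4.49453))/3 = -1.88945
T(3,2) = (16·(-1.88945) − (-2.14155)) / 15 = -1.87264

-1.873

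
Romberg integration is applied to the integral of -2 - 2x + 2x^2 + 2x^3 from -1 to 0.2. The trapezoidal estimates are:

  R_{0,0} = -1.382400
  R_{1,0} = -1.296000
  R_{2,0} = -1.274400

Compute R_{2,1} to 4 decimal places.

-1.2672

R_{2,1} = (4·(-1.274400) − (-1.296000)) / 3 = -1.267200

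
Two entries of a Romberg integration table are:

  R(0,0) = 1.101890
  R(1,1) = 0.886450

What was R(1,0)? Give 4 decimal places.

0.9403

From R(1,1) = (4·R(1,0) − R(0,0))/3, solve for R(1,0):
4·R(1,0) = 3·0.886450 + 1.101890 = 3.761240
R(1,0) = 0.940310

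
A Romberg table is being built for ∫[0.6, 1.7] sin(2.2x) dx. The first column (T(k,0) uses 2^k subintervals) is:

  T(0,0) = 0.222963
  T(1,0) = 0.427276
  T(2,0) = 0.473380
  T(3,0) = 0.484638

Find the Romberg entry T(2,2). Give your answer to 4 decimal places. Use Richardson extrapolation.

Richardson extrapolation on the trapezoidal column (denominator 4−1=3):
T(1,1) = (4·0.427276 − 0.222963) / 3 = 0.495380
T(2,1) = (4·0.473380 − 0.427276) / 3 = 0.488748
T(2,2) = (16·0.488748 − 0.495380) / 15 = 0.488306

0.4883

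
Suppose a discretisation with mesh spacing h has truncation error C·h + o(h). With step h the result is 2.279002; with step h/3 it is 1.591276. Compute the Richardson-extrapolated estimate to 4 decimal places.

1.2474

Extrapolated value = (3·A(h/3) − A(h)) / (3 − 1)
= (3·1.591276 − 2.279002) / 2
= 2.494826 / 2 = 1.247413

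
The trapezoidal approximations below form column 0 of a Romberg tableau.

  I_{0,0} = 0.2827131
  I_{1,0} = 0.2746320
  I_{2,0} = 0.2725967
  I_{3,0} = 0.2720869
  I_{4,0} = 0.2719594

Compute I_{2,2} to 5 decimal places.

0.27192

I_{1,1} = (4·0.2746320 − 0.2827131) / 3 = 0.2719383
I_{2,1} = 0.2725967 + (0.2725967 − 0.2746320)/3 = 0.2719183
I_{2,2} = 0.2719183 + (0.2719183 − 0.2719383)/15 = 0.2719170
(Column j=1 coincides with Simpson's rule on the same nodes.)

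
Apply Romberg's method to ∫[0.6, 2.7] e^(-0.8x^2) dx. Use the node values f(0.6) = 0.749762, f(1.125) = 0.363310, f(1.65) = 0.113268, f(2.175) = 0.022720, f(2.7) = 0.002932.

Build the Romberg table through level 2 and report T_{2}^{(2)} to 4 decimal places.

0.4429

T_{0}^{(0)} (trapezoid, 1 panel, h=2.1000): 0.790329
T_{1}^{(0)} (trapezoid, 2 panels, h=1.0500): 0.514096
T_{2}^{(0)} (trapezoid, 4 panels, h=0.5250): 0.459714
T_{1}^{(1)} = 0.514096 + (0.514096 − 0.790329)/3 = 0.422018
T_{2}^{(1)} = 0.459714 + (0.459714 − 0.514096)/3 = 0.441587
T_{2}^{(2)} = 0.441587 + (0.441587 − 0.422018)/15 = 0.442892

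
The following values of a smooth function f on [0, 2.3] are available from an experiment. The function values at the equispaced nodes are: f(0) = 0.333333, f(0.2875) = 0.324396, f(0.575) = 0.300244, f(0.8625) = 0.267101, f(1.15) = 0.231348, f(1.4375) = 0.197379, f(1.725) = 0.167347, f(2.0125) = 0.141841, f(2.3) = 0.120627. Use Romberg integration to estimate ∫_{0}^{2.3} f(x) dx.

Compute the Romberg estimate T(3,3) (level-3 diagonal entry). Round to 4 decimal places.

0.5342

T(0,0) (trapezoid, 1 panel, h=2.3000): 0.522054
T(1,0) (trapezoid, 2 panels, h=1.1500): 0.527077
T(2,0) (trapezoid, 4 panels, h=0.5750): 0.532403
T(3,0) (trapezoid, 8 panels, h=0.2875): 0.533783
T(1,1) = 0.527077 + (0.527077 − 0.522054)/3 = 0.528751
T(2,1) = 0.532403 + (0.532403 − 0.527077)/3 = 0.534178
T(3,1) = 0.533783 + (0.533783 − 0.532403)/3 = 0.534243
T(2,2) = 0.534178 + (0.534178 − 0.528751)/15 = 0.534540
T(3,2) = 0.534243 + (0.534243 − 0.534178)/15 = 0.534247
T(3,3) = 0.534247 + (0.534247 − 0.534540)/63 = 0.534242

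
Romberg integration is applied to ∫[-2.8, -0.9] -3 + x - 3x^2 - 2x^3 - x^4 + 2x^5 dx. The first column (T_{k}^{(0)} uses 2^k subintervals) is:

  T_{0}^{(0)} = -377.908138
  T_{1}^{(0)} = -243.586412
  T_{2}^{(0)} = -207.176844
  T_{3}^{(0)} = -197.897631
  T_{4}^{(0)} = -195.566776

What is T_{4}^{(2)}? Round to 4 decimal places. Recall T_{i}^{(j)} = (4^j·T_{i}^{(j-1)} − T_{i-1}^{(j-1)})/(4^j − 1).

T_{3}^{(1)} = -197.897631 + (-197.897631 − (-207.176844))/3 = -194.804560
T_{4}^{(1)} = (4·(-195.566776) − (-197.897631)) / 3 = -194.789824
T_{4}^{(2)} = -194.789824 + (-194.789824 − (-194.804560))/15 = -194.788842

-194.7888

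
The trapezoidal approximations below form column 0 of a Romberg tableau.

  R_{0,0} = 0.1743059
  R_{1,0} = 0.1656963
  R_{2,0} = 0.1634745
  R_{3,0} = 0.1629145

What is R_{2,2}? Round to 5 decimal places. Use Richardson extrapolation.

Richardson extrapolation on the trapezoidal column (denominator 4−1=3):
R_{1,1} = 0.1656963 + (0.1656963 − 0.1743059)/3 = 0.1628264
R_{2,1} = 0.1634745 + (0.1634745 − 0.1656963)/3 = 0.1627339
R_{2,2} = (16·0.1627339 − 0.1628264) / 15 = 0.1627277

0.16273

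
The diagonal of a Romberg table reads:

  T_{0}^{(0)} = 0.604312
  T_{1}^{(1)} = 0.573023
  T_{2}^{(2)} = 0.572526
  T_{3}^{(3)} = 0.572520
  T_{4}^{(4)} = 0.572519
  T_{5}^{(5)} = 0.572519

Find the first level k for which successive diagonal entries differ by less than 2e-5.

|T_{1}^{(1)} − T_{0}^{(0)}| = 0.031289 ≥ 2e-5
|T_{2}^{(2)} − T_{1}^{(1)}| = 0.000497 ≥ 2e-5
|T_{3}^{(3)} − T_{2}^{(2)}| = 0.000006 < 2e-5

k = 3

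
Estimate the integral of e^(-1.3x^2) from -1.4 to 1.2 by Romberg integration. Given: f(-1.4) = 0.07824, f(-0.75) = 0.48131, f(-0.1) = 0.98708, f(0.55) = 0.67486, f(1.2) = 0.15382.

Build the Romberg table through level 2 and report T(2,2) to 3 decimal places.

T(0,0) (trapezoid, 1 panel, h=2.6000): 0.30168
T(1,0) (trapezoid, 2 panels, h=1.3000): 1.43404
T(2,0) (trapezoid, 4 panels, h=0.6500): 1.46853
T(1,1) = 1.43404 + (1.43404 − 0.30168)/3 = 1.81149
T(2,1) = 1.46853 + (1.46853 − 1.43404)/3 = 1.48003
T(2,2) = 1.48003 + (1.48003 − 1.81149)/15 = 1.45793

1.458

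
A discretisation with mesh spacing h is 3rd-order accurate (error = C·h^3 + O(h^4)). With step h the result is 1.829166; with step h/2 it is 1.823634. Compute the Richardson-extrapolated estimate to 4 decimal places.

1.8228

The leading error scales as h^3; refining by a factor of 2 reduces it by 2^3 = 8.
Extrapolated value = (8·A(h/2) − A(h)) / (8 − 1)
= (8·1.823634 − 1.829166) / 7
= 12.759906 / 7 = 1.822844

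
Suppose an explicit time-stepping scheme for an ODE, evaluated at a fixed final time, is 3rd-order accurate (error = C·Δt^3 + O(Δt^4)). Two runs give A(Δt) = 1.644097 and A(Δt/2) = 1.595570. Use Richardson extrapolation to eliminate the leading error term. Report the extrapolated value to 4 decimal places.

1.5886

Extrapolated value = (8·A(Δt/2) − A(Δt)) / (8 − 1)
= (8·1.595570 − 1.644097) / 7
= 11.120463 / 7 = 1.588638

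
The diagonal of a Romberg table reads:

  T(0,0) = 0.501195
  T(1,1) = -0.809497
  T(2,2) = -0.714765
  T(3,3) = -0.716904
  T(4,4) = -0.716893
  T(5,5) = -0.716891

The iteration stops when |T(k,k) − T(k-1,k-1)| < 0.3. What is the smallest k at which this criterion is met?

k = 2

|T(1,1) − T(0,0)| = 1.310692 ≥ 0.3
|T(2,2) − T(1,1)| = 0.094732 < 0.3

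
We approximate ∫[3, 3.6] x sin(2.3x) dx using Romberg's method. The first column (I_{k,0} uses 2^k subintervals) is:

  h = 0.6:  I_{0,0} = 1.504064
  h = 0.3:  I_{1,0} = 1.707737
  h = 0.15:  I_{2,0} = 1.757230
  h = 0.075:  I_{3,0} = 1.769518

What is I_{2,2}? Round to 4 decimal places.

1.7736

Richardson extrapolation on the trapezoidal column (denominator 4−1=3):
I_{1,1} = 1.707737 + (1.707737 − 1.504064)/3 = 1.775628
I_{2,1} = 1.757230 + (1.757230 − 1.707737)/3 = 1.773728
I_{2,2} = 1.773728 + (1.773728 − 1.775628)/15 = 1.773601
(Column j=1 coincides with Simpson's rule on the same nodes.)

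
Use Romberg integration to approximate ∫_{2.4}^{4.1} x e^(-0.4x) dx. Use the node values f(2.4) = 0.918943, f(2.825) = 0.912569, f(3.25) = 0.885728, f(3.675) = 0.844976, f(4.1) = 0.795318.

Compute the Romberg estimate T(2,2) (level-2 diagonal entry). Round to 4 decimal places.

1.4898

T(0,0) (trapezoid, 1 panel, h=1.7000): 1.457122
T(1,0) (trapezoid, 2 panels, h=0.8500): 1.481430
T(2,0) (trapezoid, 4 panels, h=0.4250): 1.487671
T(1,1) = 1.481430 + (1.481430 − 1.457122)/3 = 1.489533
T(2,1) = 1.487671 + (1.487671 − 1.481430)/3 = 1.489751
T(2,2) = 1.489751 + (1.489751 − 1.489533)/15 = 1.489766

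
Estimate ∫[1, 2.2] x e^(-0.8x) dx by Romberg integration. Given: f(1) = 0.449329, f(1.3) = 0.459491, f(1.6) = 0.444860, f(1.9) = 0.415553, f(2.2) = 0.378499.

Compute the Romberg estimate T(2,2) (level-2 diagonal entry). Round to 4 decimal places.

0.5218

T(0,0) (trapezoid, 1 panel, h=1.2000): 0.496697
T(1,0) (trapezoid, 2 panels, h=0.6000): 0.515264
T(2,0) (trapezoid, 4 panels, h=0.3000): 0.520145
T(1,1) = 0.515264 + (0.515264 − 0.496697)/3 = 0.521453
T(2,1) = 0.520145 + (0.520145 − 0.515264)/3 = 0.521772
T(2,2) = 0.521772 + (0.521772 − 0.521453)/15 = 0.521793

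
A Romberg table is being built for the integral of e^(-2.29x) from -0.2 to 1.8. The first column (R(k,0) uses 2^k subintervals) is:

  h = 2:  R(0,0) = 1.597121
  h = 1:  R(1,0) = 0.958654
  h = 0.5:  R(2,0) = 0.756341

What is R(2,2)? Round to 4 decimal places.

Richardson extrapolation on the trapezoidal column (denominator 4−1=3):
R(1,1) = (4·0.958654 − 1.597121) / 3 = 0.745832
R(2,1) = 0.756341 + (0.756341 − 0.958654)/3 = 0.688903
R(2,2) = (16·0.688903 − 0.745832) / 15 = 0.685108

0.6851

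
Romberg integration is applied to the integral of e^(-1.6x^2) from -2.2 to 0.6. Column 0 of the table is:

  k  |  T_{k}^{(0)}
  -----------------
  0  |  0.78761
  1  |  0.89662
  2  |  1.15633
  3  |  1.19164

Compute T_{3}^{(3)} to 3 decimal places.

Richardson extrapolation on the trapezoidal column (denominator 4−1=3):
T_{1}^{(1)} = (4·0.89662 − 0.78761) / 3 = 0.93296
T_{2}^{(1)} = (4·1.15633 − 0.89662) / 3 = 1.24290
T_{3}^{(1)} = 1.19164 + (1.19164 − 1.15633)/3 = 1.20341
T_{2}^{(2)} = 1.24290 + (1.24290 − 0.93296)/15 = 1.26356
T_{3}^{(2)} = 1.20341 + (1.20341 − 1.24290)/15 = 1.20078
T_{3}^{(3)} = 1.20078 + (1.20078 − 1.26356)/63 = 1.19978
(Column j=1 coincides with Simpson's rule on the same nodes.)

1.200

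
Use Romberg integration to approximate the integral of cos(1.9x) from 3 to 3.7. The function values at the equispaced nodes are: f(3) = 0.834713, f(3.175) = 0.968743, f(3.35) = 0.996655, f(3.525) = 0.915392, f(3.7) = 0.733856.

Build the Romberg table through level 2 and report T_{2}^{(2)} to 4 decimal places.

T_{0}^{(0)} (trapezoid, 1 panel, h=0.7000): 0.548999
T_{1}^{(0)} (trapezoid, 2 panels, h=0.3500): 0.623329
T_{2}^{(0)} (trapezoid, 4 panels, h=0.1750): 0.641388
T_{1}^{(1)} = 0.623329 + (0.623329 − 0.548999)/3 = 0.648106
T_{2}^{(1)} = 0.641388 + (0.641388 − 0.623329)/3 = 0.647408
T_{2}^{(2)} = 0.647408 + (0.647408 − 0.648106)/15 = 0.647361

0.6474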